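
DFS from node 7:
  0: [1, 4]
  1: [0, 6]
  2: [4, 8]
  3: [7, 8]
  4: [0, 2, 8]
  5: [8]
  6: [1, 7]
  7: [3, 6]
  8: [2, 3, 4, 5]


Visit 7, push [6, 3]
Visit 3, push [8]
Visit 8, push [5, 4, 2]
Visit 2, push [4]
Visit 4, push [0]
Visit 0, push [1]
Visit 1, push [6]
Visit 6, push []
Visit 5, push []

DFS order: [7, 3, 8, 2, 4, 0, 1, 6, 5]


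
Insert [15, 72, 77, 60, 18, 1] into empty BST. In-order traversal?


Insert 15: root
Insert 72: R from 15
Insert 77: R from 15 -> R from 72
Insert 60: R from 15 -> L from 72
Insert 18: R from 15 -> L from 72 -> L from 60
Insert 1: L from 15

In-order: [1, 15, 18, 60, 72, 77]


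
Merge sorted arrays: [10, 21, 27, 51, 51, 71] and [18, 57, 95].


Take 10 from A
Take 18 from B
Take 21 from A
Take 27 from A
Take 51 from A
Take 51 from A
Take 57 from B
Take 71 from A

Merged: [10, 18, 21, 27, 51, 51, 57, 71, 95]


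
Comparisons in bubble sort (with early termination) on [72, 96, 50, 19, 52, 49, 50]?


Algorithm: bubble sort (with early termination)
Input: [72, 96, 50, 19, 52, 49, 50]
Sorted: [19, 49, 50, 50, 52, 72, 96]

20


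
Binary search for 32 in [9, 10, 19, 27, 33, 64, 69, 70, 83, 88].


Step 1: lo=0, hi=9, mid=4, val=33
Step 2: lo=0, hi=3, mid=1, val=10
Step 3: lo=2, hi=3, mid=2, val=19
Step 4: lo=3, hi=3, mid=3, val=27

Not found


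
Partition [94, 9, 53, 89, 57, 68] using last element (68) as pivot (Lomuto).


Pivot: 68
  9 <= 68: swap -> [9, 94, 53, 89, 57, 68]
  53 <= 68: swap -> [9, 53, 94, 89, 57, 68]
  57 <= 68: swap -> [9, 53, 57, 89, 94, 68]
Place pivot at 3: [9, 53, 57, 68, 94, 89]

Partitioned: [9, 53, 57, 68, 94, 89]


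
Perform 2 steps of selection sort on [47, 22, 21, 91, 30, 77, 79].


Initial: [47, 22, 21, 91, 30, 77, 79]
Step 1: min=21 at 2
  Swap: [21, 22, 47, 91, 30, 77, 79]
Step 2: min=22 at 1
  Swap: [21, 22, 47, 91, 30, 77, 79]

After 2 steps: [21, 22, 47, 91, 30, 77, 79]


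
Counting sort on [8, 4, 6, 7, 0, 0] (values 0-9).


Input: [8, 4, 6, 7, 0, 0]
Counts: [2, 0, 0, 0, 1, 0, 1, 1, 1, 0]

Sorted: [0, 0, 4, 6, 7, 8]


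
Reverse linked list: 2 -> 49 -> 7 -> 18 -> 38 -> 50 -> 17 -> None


Step 1: curr=2, set curr.next=prev(None) | reversed so far: 2
Step 2: curr=49, set curr.next=prev(2) | reversed so far: 49 -> 2
Step 3: curr=7, set curr.next=prev(49) | reversed so far: 7 -> 49 -> 2
Step 4: curr=18, set curr.next=prev(7) | reversed so far: 18 -> 7 -> 49 -> 2
Step 5: curr=38, set curr.next=prev(18) | reversed so far: 38 -> 18 -> 7 -> 49 -> 2
Step 6: curr=50, set curr.next=prev(38) | reversed so far: 50 -> 38 -> 18 -> 7 -> 49 -> 2
Step 7: curr=17, set curr.next=prev(50) | reversed so far: 17 -> 50 -> 38 -> 18 -> 7 -> 49 -> 2

17 -> 50 -> 38 -> 18 -> 7 -> 49 -> 2 -> None


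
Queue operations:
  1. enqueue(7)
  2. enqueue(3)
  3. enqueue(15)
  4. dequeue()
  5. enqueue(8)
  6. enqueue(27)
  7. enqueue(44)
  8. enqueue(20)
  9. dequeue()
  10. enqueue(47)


enqueue(7) -> [7]
enqueue(3) -> [7, 3]
enqueue(15) -> [7, 3, 15]
dequeue()->7, [3, 15]
enqueue(8) -> [3, 15, 8]
enqueue(27) -> [3, 15, 8, 27]
enqueue(44) -> [3, 15, 8, 27, 44]
enqueue(20) -> [3, 15, 8, 27, 44, 20]
dequeue()->3, [15, 8, 27, 44, 20]
enqueue(47) -> [15, 8, 27, 44, 20, 47]

Final queue: [15, 8, 27, 44, 20, 47]


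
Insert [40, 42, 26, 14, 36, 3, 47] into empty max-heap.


Insert 40: [40]
Insert 42: [42, 40]
Insert 26: [42, 40, 26]
Insert 14: [42, 40, 26, 14]
Insert 36: [42, 40, 26, 14, 36]
Insert 3: [42, 40, 26, 14, 36, 3]
Insert 47: [47, 40, 42, 14, 36, 3, 26]

Final heap: [47, 40, 42, 14, 36, 3, 26]


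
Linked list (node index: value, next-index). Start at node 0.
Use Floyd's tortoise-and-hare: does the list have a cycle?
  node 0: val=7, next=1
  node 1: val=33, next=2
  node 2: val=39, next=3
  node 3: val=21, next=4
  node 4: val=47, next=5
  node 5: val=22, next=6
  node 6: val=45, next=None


Floyd's tortoise (slow, +1) and hare (fast, +2):
  init: slow=0, fast=0
  step 1: slow=1, fast=2
  step 2: slow=2, fast=4
  step 3: slow=3, fast=6
  step 4: fast -> None, no cycle

Cycle: no


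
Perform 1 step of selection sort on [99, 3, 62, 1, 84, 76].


Initial: [99, 3, 62, 1, 84, 76]
Step 1: min=1 at 3
  Swap: [1, 3, 62, 99, 84, 76]

After 1 step: [1, 3, 62, 99, 84, 76]


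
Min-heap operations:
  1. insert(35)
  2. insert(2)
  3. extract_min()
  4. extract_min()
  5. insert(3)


insert(35) -> [35]
insert(2) -> [2, 35]
extract_min()->2, [35]
extract_min()->35, []
insert(3) -> [3]

Final heap: [3]


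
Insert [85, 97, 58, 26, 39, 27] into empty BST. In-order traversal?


Insert 85: root
Insert 97: R from 85
Insert 58: L from 85
Insert 26: L from 85 -> L from 58
Insert 39: L from 85 -> L from 58 -> R from 26
Insert 27: L from 85 -> L from 58 -> R from 26 -> L from 39

In-order: [26, 27, 39, 58, 85, 97]


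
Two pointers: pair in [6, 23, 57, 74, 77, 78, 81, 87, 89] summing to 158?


lo=0(6)+hi=8(89)=95
lo=1(23)+hi=8(89)=112
lo=2(57)+hi=8(89)=146
lo=3(74)+hi=8(89)=163
lo=3(74)+hi=7(87)=161
lo=3(74)+hi=6(81)=155
lo=4(77)+hi=6(81)=158

Yes: 77+81=158


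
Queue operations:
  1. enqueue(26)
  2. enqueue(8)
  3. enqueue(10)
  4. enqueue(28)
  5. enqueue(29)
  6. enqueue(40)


enqueue(26) -> [26]
enqueue(8) -> [26, 8]
enqueue(10) -> [26, 8, 10]
enqueue(28) -> [26, 8, 10, 28]
enqueue(29) -> [26, 8, 10, 28, 29]
enqueue(40) -> [26, 8, 10, 28, 29, 40]

Final queue: [26, 8, 10, 28, 29, 40]


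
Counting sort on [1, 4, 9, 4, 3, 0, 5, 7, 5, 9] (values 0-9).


Input: [1, 4, 9, 4, 3, 0, 5, 7, 5, 9]
Counts: [1, 1, 0, 1, 2, 2, 0, 1, 0, 2]

Sorted: [0, 1, 3, 4, 4, 5, 5, 7, 9, 9]


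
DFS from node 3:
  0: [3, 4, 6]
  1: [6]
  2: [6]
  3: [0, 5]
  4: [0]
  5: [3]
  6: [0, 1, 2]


Visit 3, push [5, 0]
Visit 0, push [6, 4]
Visit 4, push []
Visit 6, push [2, 1]
Visit 1, push []
Visit 2, push []
Visit 5, push []

DFS order: [3, 0, 4, 6, 1, 2, 5]


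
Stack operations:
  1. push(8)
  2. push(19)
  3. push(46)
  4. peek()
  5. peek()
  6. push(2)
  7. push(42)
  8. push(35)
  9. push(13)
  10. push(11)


push(8) -> [8]
push(19) -> [8, 19]
push(46) -> [8, 19, 46]
peek()->46
peek()->46
push(2) -> [8, 19, 46, 2]
push(42) -> [8, 19, 46, 2, 42]
push(35) -> [8, 19, 46, 2, 42, 35]
push(13) -> [8, 19, 46, 2, 42, 35, 13]
push(11) -> [8, 19, 46, 2, 42, 35, 13, 11]

Final stack: [8, 19, 46, 2, 42, 35, 13, 11]


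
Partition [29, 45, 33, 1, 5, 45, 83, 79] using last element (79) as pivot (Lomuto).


Pivot: 79
  29 <= 79: advance i (no swap)
  45 <= 79: advance i (no swap)
  33 <= 79: advance i (no swap)
  1 <= 79: advance i (no swap)
  5 <= 79: advance i (no swap)
  45 <= 79: advance i (no swap)
Place pivot at 6: [29, 45, 33, 1, 5, 45, 79, 83]

Partitioned: [29, 45, 33, 1, 5, 45, 79, 83]


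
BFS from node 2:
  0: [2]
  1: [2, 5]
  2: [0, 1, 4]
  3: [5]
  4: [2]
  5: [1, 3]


Visit 2, enqueue [0, 1, 4]
Visit 0, enqueue []
Visit 1, enqueue [5]
Visit 4, enqueue []
Visit 5, enqueue [3]
Visit 3, enqueue []

BFS order: [2, 0, 1, 4, 5, 3]


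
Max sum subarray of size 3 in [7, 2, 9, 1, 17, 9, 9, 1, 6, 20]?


[0:3]: 18
[1:4]: 12
[2:5]: 27
[3:6]: 27
[4:7]: 35
[5:8]: 19
[6:9]: 16
[7:10]: 27

Max: 35 at [4:7]


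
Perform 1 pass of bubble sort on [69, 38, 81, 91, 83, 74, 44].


Initial: [69, 38, 81, 91, 83, 74, 44]
Pass 1: [38, 69, 81, 83, 74, 44, 91] (4 swaps)

After 1 pass: [38, 69, 81, 83, 74, 44, 91]


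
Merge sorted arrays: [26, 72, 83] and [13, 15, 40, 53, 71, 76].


Take 13 from B
Take 15 from B
Take 26 from A
Take 40 from B
Take 53 from B
Take 71 from B
Take 72 from A
Take 76 from B

Merged: [13, 15, 26, 40, 53, 71, 72, 76, 83]


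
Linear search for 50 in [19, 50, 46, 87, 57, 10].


i=0: 19!=50
i=1: 50==50 found!

Found at 1, 2 comps


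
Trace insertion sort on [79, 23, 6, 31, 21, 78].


Initial: [79, 23, 6, 31, 21, 78]
Insert 23: [23, 79, 6, 31, 21, 78]
Insert 6: [6, 23, 79, 31, 21, 78]
Insert 31: [6, 23, 31, 79, 21, 78]
Insert 21: [6, 21, 23, 31, 79, 78]
Insert 78: [6, 21, 23, 31, 78, 79]

Sorted: [6, 21, 23, 31, 78, 79]


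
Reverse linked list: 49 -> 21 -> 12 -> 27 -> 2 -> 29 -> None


Step 1: curr=49, set curr.next=prev(None) | reversed so far: 49
Step 2: curr=21, set curr.next=prev(49) | reversed so far: 21 -> 49
Step 3: curr=12, set curr.next=prev(21) | reversed so far: 12 -> 21 -> 49
Step 4: curr=27, set curr.next=prev(12) | reversed so far: 27 -> 12 -> 21 -> 49
Step 5: curr=2, set curr.next=prev(27) | reversed so far: 2 -> 27 -> 12 -> 21 -> 49
Step 6: curr=29, set curr.next=prev(2) | reversed so far: 29 -> 2 -> 27 -> 12 -> 21 -> 49

29 -> 2 -> 27 -> 12 -> 21 -> 49 -> None


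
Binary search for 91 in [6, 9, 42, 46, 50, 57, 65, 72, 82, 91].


Step 1: lo=0, hi=9, mid=4, val=50
Step 2: lo=5, hi=9, mid=7, val=72
Step 3: lo=8, hi=9, mid=8, val=82
Step 4: lo=9, hi=9, mid=9, val=91

Found at index 9


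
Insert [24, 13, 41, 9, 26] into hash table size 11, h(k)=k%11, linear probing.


Insert 24: h=2 -> slot 2
Insert 13: h=2, 1 probes -> slot 3
Insert 41: h=8 -> slot 8
Insert 9: h=9 -> slot 9
Insert 26: h=4 -> slot 4

Table: [None, None, 24, 13, 26, None, None, None, 41, 9, None]


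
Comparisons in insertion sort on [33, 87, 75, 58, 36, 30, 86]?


Algorithm: insertion sort
Input: [33, 87, 75, 58, 36, 30, 86]
Sorted: [30, 33, 36, 58, 75, 86, 87]

17


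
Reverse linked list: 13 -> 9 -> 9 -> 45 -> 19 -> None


Step 1: curr=13, set curr.next=prev(None) | reversed so far: 13
Step 2: curr=9, set curr.next=prev(13) | reversed so far: 9 -> 13
Step 3: curr=9, set curr.next=prev(9) | reversed so far: 9 -> 9 -> 13
Step 4: curr=45, set curr.next=prev(9) | reversed so far: 45 -> 9 -> 9 -> 13
Step 5: curr=19, set curr.next=prev(45) | reversed so far: 19 -> 45 -> 9 -> 9 -> 13

19 -> 45 -> 9 -> 9 -> 13 -> None


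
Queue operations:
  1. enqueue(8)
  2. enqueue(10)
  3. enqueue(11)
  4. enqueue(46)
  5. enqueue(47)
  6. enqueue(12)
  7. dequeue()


enqueue(8) -> [8]
enqueue(10) -> [8, 10]
enqueue(11) -> [8, 10, 11]
enqueue(46) -> [8, 10, 11, 46]
enqueue(47) -> [8, 10, 11, 46, 47]
enqueue(12) -> [8, 10, 11, 46, 47, 12]
dequeue()->8, [10, 11, 46, 47, 12]

Final queue: [10, 11, 46, 47, 12]


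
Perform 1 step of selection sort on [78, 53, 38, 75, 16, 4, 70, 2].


Initial: [78, 53, 38, 75, 16, 4, 70, 2]
Step 1: min=2 at 7
  Swap: [2, 53, 38, 75, 16, 4, 70, 78]

After 1 step: [2, 53, 38, 75, 16, 4, 70, 78]


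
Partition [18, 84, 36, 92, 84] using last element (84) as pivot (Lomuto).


Pivot: 84
  18 <= 84: advance i (no swap)
  84 <= 84: advance i (no swap)
  36 <= 84: advance i (no swap)
Place pivot at 3: [18, 84, 36, 84, 92]

Partitioned: [18, 84, 36, 84, 92]


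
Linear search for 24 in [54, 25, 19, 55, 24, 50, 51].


i=0: 54!=24
i=1: 25!=24
i=2: 19!=24
i=3: 55!=24
i=4: 24==24 found!

Found at 4, 5 comps


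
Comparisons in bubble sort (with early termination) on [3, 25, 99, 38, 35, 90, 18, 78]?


Algorithm: bubble sort (with early termination)
Input: [3, 25, 99, 38, 35, 90, 18, 78]
Sorted: [3, 18, 25, 35, 38, 78, 90, 99]

27


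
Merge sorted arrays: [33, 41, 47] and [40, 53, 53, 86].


Take 33 from A
Take 40 from B
Take 41 from A
Take 47 from A

Merged: [33, 40, 41, 47, 53, 53, 86]


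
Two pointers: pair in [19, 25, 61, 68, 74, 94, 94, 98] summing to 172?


lo=0(19)+hi=7(98)=117
lo=1(25)+hi=7(98)=123
lo=2(61)+hi=7(98)=159
lo=3(68)+hi=7(98)=166
lo=4(74)+hi=7(98)=172

Yes: 74+98=172


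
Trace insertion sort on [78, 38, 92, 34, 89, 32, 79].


Initial: [78, 38, 92, 34, 89, 32, 79]
Insert 38: [38, 78, 92, 34, 89, 32, 79]
Insert 92: [38, 78, 92, 34, 89, 32, 79]
Insert 34: [34, 38, 78, 92, 89, 32, 79]
Insert 89: [34, 38, 78, 89, 92, 32, 79]
Insert 32: [32, 34, 38, 78, 89, 92, 79]
Insert 79: [32, 34, 38, 78, 79, 89, 92]

Sorted: [32, 34, 38, 78, 79, 89, 92]


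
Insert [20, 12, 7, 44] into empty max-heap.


Insert 20: [20]
Insert 12: [20, 12]
Insert 7: [20, 12, 7]
Insert 44: [44, 20, 7, 12]

Final heap: [44, 20, 7, 12]


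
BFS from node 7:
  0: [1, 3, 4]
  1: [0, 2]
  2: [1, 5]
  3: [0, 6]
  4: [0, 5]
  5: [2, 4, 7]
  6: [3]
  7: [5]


Visit 7, enqueue [5]
Visit 5, enqueue [2, 4]
Visit 2, enqueue [1]
Visit 4, enqueue [0]
Visit 1, enqueue []
Visit 0, enqueue [3]
Visit 3, enqueue [6]
Visit 6, enqueue []

BFS order: [7, 5, 2, 4, 1, 0, 3, 6]


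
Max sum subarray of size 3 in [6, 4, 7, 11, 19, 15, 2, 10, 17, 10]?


[0:3]: 17
[1:4]: 22
[2:5]: 37
[3:6]: 45
[4:7]: 36
[5:8]: 27
[6:9]: 29
[7:10]: 37

Max: 45 at [3:6]


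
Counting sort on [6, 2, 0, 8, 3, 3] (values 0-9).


Input: [6, 2, 0, 8, 3, 3]
Counts: [1, 0, 1, 2, 0, 0, 1, 0, 1, 0]

Sorted: [0, 2, 3, 3, 6, 8]


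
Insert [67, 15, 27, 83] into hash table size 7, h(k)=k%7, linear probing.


Insert 67: h=4 -> slot 4
Insert 15: h=1 -> slot 1
Insert 27: h=6 -> slot 6
Insert 83: h=6, 1 probes -> slot 0

Table: [83, 15, None, None, 67, None, 27]


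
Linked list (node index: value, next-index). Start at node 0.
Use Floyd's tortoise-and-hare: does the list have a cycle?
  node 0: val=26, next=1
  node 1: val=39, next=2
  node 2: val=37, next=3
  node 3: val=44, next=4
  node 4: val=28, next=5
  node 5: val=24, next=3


Floyd's tortoise (slow, +1) and hare (fast, +2):
  init: slow=0, fast=0
  step 1: slow=1, fast=2
  step 2: slow=2, fast=4
  step 3: slow=3, fast=3
  slow == fast at node 3: cycle detected

Cycle: yes


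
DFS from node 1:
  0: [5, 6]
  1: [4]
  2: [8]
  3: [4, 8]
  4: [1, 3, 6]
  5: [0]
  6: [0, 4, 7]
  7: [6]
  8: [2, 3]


Visit 1, push [4]
Visit 4, push [6, 3]
Visit 3, push [8]
Visit 8, push [2]
Visit 2, push []
Visit 6, push [7, 0]
Visit 0, push [5]
Visit 5, push []
Visit 7, push []

DFS order: [1, 4, 3, 8, 2, 6, 0, 5, 7]


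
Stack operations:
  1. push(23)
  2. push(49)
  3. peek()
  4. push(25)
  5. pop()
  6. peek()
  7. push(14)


push(23) -> [23]
push(49) -> [23, 49]
peek()->49
push(25) -> [23, 49, 25]
pop()->25, [23, 49]
peek()->49
push(14) -> [23, 49, 14]

Final stack: [23, 49, 14]


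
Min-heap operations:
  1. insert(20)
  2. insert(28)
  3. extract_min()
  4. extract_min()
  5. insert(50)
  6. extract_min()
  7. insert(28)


insert(20) -> [20]
insert(28) -> [20, 28]
extract_min()->20, [28]
extract_min()->28, []
insert(50) -> [50]
extract_min()->50, []
insert(28) -> [28]

Final heap: [28]


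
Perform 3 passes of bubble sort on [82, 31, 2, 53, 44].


Initial: [82, 31, 2, 53, 44]
Pass 1: [31, 2, 53, 44, 82] (4 swaps)
Pass 2: [2, 31, 44, 53, 82] (2 swaps)
Pass 3: [2, 31, 44, 53, 82] (0 swaps)

After 3 passes: [2, 31, 44, 53, 82]


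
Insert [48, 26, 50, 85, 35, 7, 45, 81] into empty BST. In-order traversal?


Insert 48: root
Insert 26: L from 48
Insert 50: R from 48
Insert 85: R from 48 -> R from 50
Insert 35: L from 48 -> R from 26
Insert 7: L from 48 -> L from 26
Insert 45: L from 48 -> R from 26 -> R from 35
Insert 81: R from 48 -> R from 50 -> L from 85

In-order: [7, 26, 35, 45, 48, 50, 81, 85]


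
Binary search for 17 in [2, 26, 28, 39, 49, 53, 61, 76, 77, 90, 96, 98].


Step 1: lo=0, hi=11, mid=5, val=53
Step 2: lo=0, hi=4, mid=2, val=28
Step 3: lo=0, hi=1, mid=0, val=2
Step 4: lo=1, hi=1, mid=1, val=26

Not found


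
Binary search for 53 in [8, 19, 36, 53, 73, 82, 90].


Step 1: lo=0, hi=6, mid=3, val=53

Found at index 3


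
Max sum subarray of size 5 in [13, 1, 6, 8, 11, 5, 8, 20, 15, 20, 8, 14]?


[0:5]: 39
[1:6]: 31
[2:7]: 38
[3:8]: 52
[4:9]: 59
[5:10]: 68
[6:11]: 71
[7:12]: 77

Max: 77 at [7:12]


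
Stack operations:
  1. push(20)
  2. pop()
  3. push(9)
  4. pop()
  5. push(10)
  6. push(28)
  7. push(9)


push(20) -> [20]
pop()->20, []
push(9) -> [9]
pop()->9, []
push(10) -> [10]
push(28) -> [10, 28]
push(9) -> [10, 28, 9]

Final stack: [10, 28, 9]


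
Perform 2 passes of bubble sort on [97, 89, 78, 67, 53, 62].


Initial: [97, 89, 78, 67, 53, 62]
Pass 1: [89, 78, 67, 53, 62, 97] (5 swaps)
Pass 2: [78, 67, 53, 62, 89, 97] (4 swaps)

After 2 passes: [78, 67, 53, 62, 89, 97]


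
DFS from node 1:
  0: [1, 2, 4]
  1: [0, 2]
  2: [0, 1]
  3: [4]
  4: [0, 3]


Visit 1, push [2, 0]
Visit 0, push [4, 2]
Visit 2, push []
Visit 4, push [3]
Visit 3, push []

DFS order: [1, 0, 2, 4, 3]


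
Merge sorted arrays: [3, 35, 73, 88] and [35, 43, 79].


Take 3 from A
Take 35 from A
Take 35 from B
Take 43 from B
Take 73 from A
Take 79 from B

Merged: [3, 35, 35, 43, 73, 79, 88]


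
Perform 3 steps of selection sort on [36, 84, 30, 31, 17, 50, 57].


Initial: [36, 84, 30, 31, 17, 50, 57]
Step 1: min=17 at 4
  Swap: [17, 84, 30, 31, 36, 50, 57]
Step 2: min=30 at 2
  Swap: [17, 30, 84, 31, 36, 50, 57]
Step 3: min=31 at 3
  Swap: [17, 30, 31, 84, 36, 50, 57]

After 3 steps: [17, 30, 31, 84, 36, 50, 57]


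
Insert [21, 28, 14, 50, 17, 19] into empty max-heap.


Insert 21: [21]
Insert 28: [28, 21]
Insert 14: [28, 21, 14]
Insert 50: [50, 28, 14, 21]
Insert 17: [50, 28, 14, 21, 17]
Insert 19: [50, 28, 19, 21, 17, 14]

Final heap: [50, 28, 19, 21, 17, 14]


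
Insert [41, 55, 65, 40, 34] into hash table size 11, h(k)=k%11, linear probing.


Insert 41: h=8 -> slot 8
Insert 55: h=0 -> slot 0
Insert 65: h=10 -> slot 10
Insert 40: h=7 -> slot 7
Insert 34: h=1 -> slot 1

Table: [55, 34, None, None, None, None, None, 40, 41, None, 65]


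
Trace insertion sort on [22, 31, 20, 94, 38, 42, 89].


Initial: [22, 31, 20, 94, 38, 42, 89]
Insert 31: [22, 31, 20, 94, 38, 42, 89]
Insert 20: [20, 22, 31, 94, 38, 42, 89]
Insert 94: [20, 22, 31, 94, 38, 42, 89]
Insert 38: [20, 22, 31, 38, 94, 42, 89]
Insert 42: [20, 22, 31, 38, 42, 94, 89]
Insert 89: [20, 22, 31, 38, 42, 89, 94]

Sorted: [20, 22, 31, 38, 42, 89, 94]


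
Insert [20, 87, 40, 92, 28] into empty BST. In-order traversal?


Insert 20: root
Insert 87: R from 20
Insert 40: R from 20 -> L from 87
Insert 92: R from 20 -> R from 87
Insert 28: R from 20 -> L from 87 -> L from 40

In-order: [20, 28, 40, 87, 92]


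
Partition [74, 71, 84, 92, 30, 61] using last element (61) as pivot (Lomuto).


Pivot: 61
  30 <= 61: swap -> [30, 71, 84, 92, 74, 61]
Place pivot at 1: [30, 61, 84, 92, 74, 71]

Partitioned: [30, 61, 84, 92, 74, 71]


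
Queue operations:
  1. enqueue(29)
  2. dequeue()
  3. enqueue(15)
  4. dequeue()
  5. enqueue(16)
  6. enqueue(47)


enqueue(29) -> [29]
dequeue()->29, []
enqueue(15) -> [15]
dequeue()->15, []
enqueue(16) -> [16]
enqueue(47) -> [16, 47]

Final queue: [16, 47]


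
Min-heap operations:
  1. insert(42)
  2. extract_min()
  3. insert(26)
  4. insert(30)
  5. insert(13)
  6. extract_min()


insert(42) -> [42]
extract_min()->42, []
insert(26) -> [26]
insert(30) -> [26, 30]
insert(13) -> [13, 30, 26]
extract_min()->13, [26, 30]

Final heap: [26, 30]


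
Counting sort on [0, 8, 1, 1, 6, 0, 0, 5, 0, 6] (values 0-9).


Input: [0, 8, 1, 1, 6, 0, 0, 5, 0, 6]
Counts: [4, 2, 0, 0, 0, 1, 2, 0, 1, 0]

Sorted: [0, 0, 0, 0, 1, 1, 5, 6, 6, 8]


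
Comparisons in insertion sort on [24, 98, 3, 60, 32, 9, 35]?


Algorithm: insertion sort
Input: [24, 98, 3, 60, 32, 9, 35]
Sorted: [3, 9, 24, 32, 35, 60, 98]

16


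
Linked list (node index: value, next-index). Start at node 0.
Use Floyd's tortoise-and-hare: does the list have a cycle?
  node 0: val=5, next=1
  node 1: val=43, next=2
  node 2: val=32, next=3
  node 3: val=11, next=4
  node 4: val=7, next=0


Floyd's tortoise (slow, +1) and hare (fast, +2):
  init: slow=0, fast=0
  step 1: slow=1, fast=2
  step 2: slow=2, fast=4
  step 3: slow=3, fast=1
  step 4: slow=4, fast=3
  step 5: slow=0, fast=0
  slow == fast at node 0: cycle detected

Cycle: yes


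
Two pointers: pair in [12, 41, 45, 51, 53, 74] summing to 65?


lo=0(12)+hi=5(74)=86
lo=0(12)+hi=4(53)=65

Yes: 12+53=65


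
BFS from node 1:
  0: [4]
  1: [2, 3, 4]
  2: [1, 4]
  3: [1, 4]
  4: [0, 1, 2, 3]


Visit 1, enqueue [2, 3, 4]
Visit 2, enqueue []
Visit 3, enqueue []
Visit 4, enqueue [0]
Visit 0, enqueue []

BFS order: [1, 2, 3, 4, 0]


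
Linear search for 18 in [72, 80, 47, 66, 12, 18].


i=0: 72!=18
i=1: 80!=18
i=2: 47!=18
i=3: 66!=18
i=4: 12!=18
i=5: 18==18 found!

Found at 5, 6 comps


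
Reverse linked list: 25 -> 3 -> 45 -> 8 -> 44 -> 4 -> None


Step 1: curr=25, set curr.next=prev(None) | reversed so far: 25
Step 2: curr=3, set curr.next=prev(25) | reversed so far: 3 -> 25
Step 3: curr=45, set curr.next=prev(3) | reversed so far: 45 -> 3 -> 25
Step 4: curr=8, set curr.next=prev(45) | reversed so far: 8 -> 45 -> 3 -> 25
Step 5: curr=44, set curr.next=prev(8) | reversed so far: 44 -> 8 -> 45 -> 3 -> 25
Step 6: curr=4, set curr.next=prev(44) | reversed so far: 4 -> 44 -> 8 -> 45 -> 3 -> 25

4 -> 44 -> 8 -> 45 -> 3 -> 25 -> None


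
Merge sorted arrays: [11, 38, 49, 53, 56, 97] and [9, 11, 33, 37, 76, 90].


Take 9 from B
Take 11 from A
Take 11 from B
Take 33 from B
Take 37 from B
Take 38 from A
Take 49 from A
Take 53 from A
Take 56 from A
Take 76 from B
Take 90 from B

Merged: [9, 11, 11, 33, 37, 38, 49, 53, 56, 76, 90, 97]


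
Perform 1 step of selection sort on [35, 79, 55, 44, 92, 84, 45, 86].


Initial: [35, 79, 55, 44, 92, 84, 45, 86]
Step 1: min=35 at 0
  Swap: [35, 79, 55, 44, 92, 84, 45, 86]

After 1 step: [35, 79, 55, 44, 92, 84, 45, 86]


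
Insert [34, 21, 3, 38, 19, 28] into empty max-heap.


Insert 34: [34]
Insert 21: [34, 21]
Insert 3: [34, 21, 3]
Insert 38: [38, 34, 3, 21]
Insert 19: [38, 34, 3, 21, 19]
Insert 28: [38, 34, 28, 21, 19, 3]

Final heap: [38, 34, 28, 21, 19, 3]


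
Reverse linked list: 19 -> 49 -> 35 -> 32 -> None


Step 1: curr=19, set curr.next=prev(None) | reversed so far: 19
Step 2: curr=49, set curr.next=prev(19) | reversed so far: 49 -> 19
Step 3: curr=35, set curr.next=prev(49) | reversed so far: 35 -> 49 -> 19
Step 4: curr=32, set curr.next=prev(35) | reversed so far: 32 -> 35 -> 49 -> 19

32 -> 35 -> 49 -> 19 -> None


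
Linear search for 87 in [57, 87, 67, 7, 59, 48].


i=0: 57!=87
i=1: 87==87 found!

Found at 1, 2 comps


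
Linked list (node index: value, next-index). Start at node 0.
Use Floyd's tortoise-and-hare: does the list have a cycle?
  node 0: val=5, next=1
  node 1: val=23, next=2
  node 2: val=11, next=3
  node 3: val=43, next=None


Floyd's tortoise (slow, +1) and hare (fast, +2):
  init: slow=0, fast=0
  step 1: slow=1, fast=2
  step 2: fast 2->3->None, no cycle

Cycle: no


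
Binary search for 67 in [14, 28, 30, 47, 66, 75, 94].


Step 1: lo=0, hi=6, mid=3, val=47
Step 2: lo=4, hi=6, mid=5, val=75
Step 3: lo=4, hi=4, mid=4, val=66

Not found


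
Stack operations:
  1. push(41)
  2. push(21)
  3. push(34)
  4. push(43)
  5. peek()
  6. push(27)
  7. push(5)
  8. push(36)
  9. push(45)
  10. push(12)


push(41) -> [41]
push(21) -> [41, 21]
push(34) -> [41, 21, 34]
push(43) -> [41, 21, 34, 43]
peek()->43
push(27) -> [41, 21, 34, 43, 27]
push(5) -> [41, 21, 34, 43, 27, 5]
push(36) -> [41, 21, 34, 43, 27, 5, 36]
push(45) -> [41, 21, 34, 43, 27, 5, 36, 45]
push(12) -> [41, 21, 34, 43, 27, 5, 36, 45, 12]

Final stack: [41, 21, 34, 43, 27, 5, 36, 45, 12]


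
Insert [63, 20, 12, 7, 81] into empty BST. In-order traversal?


Insert 63: root
Insert 20: L from 63
Insert 12: L from 63 -> L from 20
Insert 7: L from 63 -> L from 20 -> L from 12
Insert 81: R from 63

In-order: [7, 12, 20, 63, 81]


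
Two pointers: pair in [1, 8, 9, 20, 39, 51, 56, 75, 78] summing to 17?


lo=0(1)+hi=8(78)=79
lo=0(1)+hi=7(75)=76
lo=0(1)+hi=6(56)=57
lo=0(1)+hi=5(51)=52
lo=0(1)+hi=4(39)=40
lo=0(1)+hi=3(20)=21
lo=0(1)+hi=2(9)=10
lo=1(8)+hi=2(9)=17

Yes: 8+9=17


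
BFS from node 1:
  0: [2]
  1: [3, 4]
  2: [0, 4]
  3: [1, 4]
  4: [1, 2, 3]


Visit 1, enqueue [3, 4]
Visit 3, enqueue []
Visit 4, enqueue [2]
Visit 2, enqueue [0]
Visit 0, enqueue []

BFS order: [1, 3, 4, 2, 0]


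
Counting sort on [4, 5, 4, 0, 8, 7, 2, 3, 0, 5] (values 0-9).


Input: [4, 5, 4, 0, 8, 7, 2, 3, 0, 5]
Counts: [2, 0, 1, 1, 2, 2, 0, 1, 1, 0]

Sorted: [0, 0, 2, 3, 4, 4, 5, 5, 7, 8]


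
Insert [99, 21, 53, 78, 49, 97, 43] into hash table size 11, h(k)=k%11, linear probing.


Insert 99: h=0 -> slot 0
Insert 21: h=10 -> slot 10
Insert 53: h=9 -> slot 9
Insert 78: h=1 -> slot 1
Insert 49: h=5 -> slot 5
Insert 97: h=9, 4 probes -> slot 2
Insert 43: h=10, 4 probes -> slot 3

Table: [99, 78, 97, 43, None, 49, None, None, None, 53, 21]


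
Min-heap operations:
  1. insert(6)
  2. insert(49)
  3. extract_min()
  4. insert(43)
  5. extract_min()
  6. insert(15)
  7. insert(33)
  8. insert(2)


insert(6) -> [6]
insert(49) -> [6, 49]
extract_min()->6, [49]
insert(43) -> [43, 49]
extract_min()->43, [49]
insert(15) -> [15, 49]
insert(33) -> [15, 49, 33]
insert(2) -> [2, 15, 33, 49]

Final heap: [2, 15, 33, 49]


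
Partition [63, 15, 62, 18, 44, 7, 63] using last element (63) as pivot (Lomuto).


Pivot: 63
  63 <= 63: advance i (no swap)
  15 <= 63: advance i (no swap)
  62 <= 63: advance i (no swap)
  18 <= 63: advance i (no swap)
  44 <= 63: advance i (no swap)
  7 <= 63: advance i (no swap)
Place pivot at 6: [63, 15, 62, 18, 44, 7, 63]

Partitioned: [63, 15, 62, 18, 44, 7, 63]


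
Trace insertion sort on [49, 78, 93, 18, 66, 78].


Initial: [49, 78, 93, 18, 66, 78]
Insert 78: [49, 78, 93, 18, 66, 78]
Insert 93: [49, 78, 93, 18, 66, 78]
Insert 18: [18, 49, 78, 93, 66, 78]
Insert 66: [18, 49, 66, 78, 93, 78]
Insert 78: [18, 49, 66, 78, 78, 93]

Sorted: [18, 49, 66, 78, 78, 93]


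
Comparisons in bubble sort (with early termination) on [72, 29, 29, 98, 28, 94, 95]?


Algorithm: bubble sort (with early termination)
Input: [72, 29, 29, 98, 28, 94, 95]
Sorted: [28, 29, 29, 72, 94, 95, 98]

20


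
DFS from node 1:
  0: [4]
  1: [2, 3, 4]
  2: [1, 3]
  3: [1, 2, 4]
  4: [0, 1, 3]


Visit 1, push [4, 3, 2]
Visit 2, push [3]
Visit 3, push [4]
Visit 4, push [0]
Visit 0, push []

DFS order: [1, 2, 3, 4, 0]


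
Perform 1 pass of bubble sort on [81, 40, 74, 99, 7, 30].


Initial: [81, 40, 74, 99, 7, 30]
Pass 1: [40, 74, 81, 7, 30, 99] (4 swaps)

After 1 pass: [40, 74, 81, 7, 30, 99]


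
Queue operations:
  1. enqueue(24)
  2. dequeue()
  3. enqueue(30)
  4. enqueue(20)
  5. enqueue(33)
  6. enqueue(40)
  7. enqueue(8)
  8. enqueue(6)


enqueue(24) -> [24]
dequeue()->24, []
enqueue(30) -> [30]
enqueue(20) -> [30, 20]
enqueue(33) -> [30, 20, 33]
enqueue(40) -> [30, 20, 33, 40]
enqueue(8) -> [30, 20, 33, 40, 8]
enqueue(6) -> [30, 20, 33, 40, 8, 6]

Final queue: [30, 20, 33, 40, 8, 6]


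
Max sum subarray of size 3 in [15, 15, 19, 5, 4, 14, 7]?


[0:3]: 49
[1:4]: 39
[2:5]: 28
[3:6]: 23
[4:7]: 25

Max: 49 at [0:3]


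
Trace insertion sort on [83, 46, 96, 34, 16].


Initial: [83, 46, 96, 34, 16]
Insert 46: [46, 83, 96, 34, 16]
Insert 96: [46, 83, 96, 34, 16]
Insert 34: [34, 46, 83, 96, 16]
Insert 16: [16, 34, 46, 83, 96]

Sorted: [16, 34, 46, 83, 96]


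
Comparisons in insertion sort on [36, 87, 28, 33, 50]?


Algorithm: insertion sort
Input: [36, 87, 28, 33, 50]
Sorted: [28, 33, 36, 50, 87]

8


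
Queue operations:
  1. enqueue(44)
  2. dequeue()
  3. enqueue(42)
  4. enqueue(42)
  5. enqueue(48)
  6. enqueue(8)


enqueue(44) -> [44]
dequeue()->44, []
enqueue(42) -> [42]
enqueue(42) -> [42, 42]
enqueue(48) -> [42, 42, 48]
enqueue(8) -> [42, 42, 48, 8]

Final queue: [42, 42, 48, 8]


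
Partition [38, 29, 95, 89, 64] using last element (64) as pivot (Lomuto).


Pivot: 64
  38 <= 64: advance i (no swap)
  29 <= 64: advance i (no swap)
Place pivot at 2: [38, 29, 64, 89, 95]

Partitioned: [38, 29, 64, 89, 95]


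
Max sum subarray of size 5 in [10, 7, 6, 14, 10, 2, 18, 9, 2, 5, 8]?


[0:5]: 47
[1:6]: 39
[2:7]: 50
[3:8]: 53
[4:9]: 41
[5:10]: 36
[6:11]: 42

Max: 53 at [3:8]


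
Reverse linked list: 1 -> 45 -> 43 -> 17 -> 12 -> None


Step 1: curr=1, set curr.next=prev(None) | reversed so far: 1
Step 2: curr=45, set curr.next=prev(1) | reversed so far: 45 -> 1
Step 3: curr=43, set curr.next=prev(45) | reversed so far: 43 -> 45 -> 1
Step 4: curr=17, set curr.next=prev(43) | reversed so far: 17 -> 43 -> 45 -> 1
Step 5: curr=12, set curr.next=prev(17) | reversed so far: 12 -> 17 -> 43 -> 45 -> 1

12 -> 17 -> 43 -> 45 -> 1 -> None


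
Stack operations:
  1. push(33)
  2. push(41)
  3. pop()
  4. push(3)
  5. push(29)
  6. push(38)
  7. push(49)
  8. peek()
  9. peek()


push(33) -> [33]
push(41) -> [33, 41]
pop()->41, [33]
push(3) -> [33, 3]
push(29) -> [33, 3, 29]
push(38) -> [33, 3, 29, 38]
push(49) -> [33, 3, 29, 38, 49]
peek()->49
peek()->49

Final stack: [33, 3, 29, 38, 49]


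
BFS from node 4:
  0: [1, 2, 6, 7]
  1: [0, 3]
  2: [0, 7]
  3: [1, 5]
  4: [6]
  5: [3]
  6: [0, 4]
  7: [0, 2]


Visit 4, enqueue [6]
Visit 6, enqueue [0]
Visit 0, enqueue [1, 2, 7]
Visit 1, enqueue [3]
Visit 2, enqueue []
Visit 7, enqueue []
Visit 3, enqueue [5]
Visit 5, enqueue []

BFS order: [4, 6, 0, 1, 2, 7, 3, 5]


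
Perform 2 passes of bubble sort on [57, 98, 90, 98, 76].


Initial: [57, 98, 90, 98, 76]
Pass 1: [57, 90, 98, 76, 98] (2 swaps)
Pass 2: [57, 90, 76, 98, 98] (1 swaps)

After 2 passes: [57, 90, 76, 98, 98]


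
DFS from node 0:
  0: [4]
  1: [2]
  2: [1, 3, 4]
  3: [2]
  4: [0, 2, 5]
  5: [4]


Visit 0, push [4]
Visit 4, push [5, 2]
Visit 2, push [3, 1]
Visit 1, push []
Visit 3, push []
Visit 5, push []

DFS order: [0, 4, 2, 1, 3, 5]


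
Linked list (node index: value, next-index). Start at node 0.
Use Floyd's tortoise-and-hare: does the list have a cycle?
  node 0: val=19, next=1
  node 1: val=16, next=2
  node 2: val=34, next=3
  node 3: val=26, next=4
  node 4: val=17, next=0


Floyd's tortoise (slow, +1) and hare (fast, +2):
  init: slow=0, fast=0
  step 1: slow=1, fast=2
  step 2: slow=2, fast=4
  step 3: slow=3, fast=1
  step 4: slow=4, fast=3
  step 5: slow=0, fast=0
  slow == fast at node 0: cycle detected

Cycle: yes


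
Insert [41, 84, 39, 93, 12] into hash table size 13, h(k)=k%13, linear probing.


Insert 41: h=2 -> slot 2
Insert 84: h=6 -> slot 6
Insert 39: h=0 -> slot 0
Insert 93: h=2, 1 probes -> slot 3
Insert 12: h=12 -> slot 12

Table: [39, None, 41, 93, None, None, 84, None, None, None, None, None, 12]


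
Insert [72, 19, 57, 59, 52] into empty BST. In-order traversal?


Insert 72: root
Insert 19: L from 72
Insert 57: L from 72 -> R from 19
Insert 59: L from 72 -> R from 19 -> R from 57
Insert 52: L from 72 -> R from 19 -> L from 57

In-order: [19, 52, 57, 59, 72]


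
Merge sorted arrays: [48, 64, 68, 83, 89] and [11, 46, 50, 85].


Take 11 from B
Take 46 from B
Take 48 from A
Take 50 from B
Take 64 from A
Take 68 from A
Take 83 from A
Take 85 from B

Merged: [11, 46, 48, 50, 64, 68, 83, 85, 89]


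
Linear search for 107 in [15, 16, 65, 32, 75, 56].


i=0: 15!=107
i=1: 16!=107
i=2: 65!=107
i=3: 32!=107
i=4: 75!=107
i=5: 56!=107

Not found, 6 comps


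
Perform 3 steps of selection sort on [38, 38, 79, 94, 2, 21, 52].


Initial: [38, 38, 79, 94, 2, 21, 52]
Step 1: min=2 at 4
  Swap: [2, 38, 79, 94, 38, 21, 52]
Step 2: min=21 at 5
  Swap: [2, 21, 79, 94, 38, 38, 52]
Step 3: min=38 at 4
  Swap: [2, 21, 38, 94, 79, 38, 52]

After 3 steps: [2, 21, 38, 94, 79, 38, 52]


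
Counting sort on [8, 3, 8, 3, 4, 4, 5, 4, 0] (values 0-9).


Input: [8, 3, 8, 3, 4, 4, 5, 4, 0]
Counts: [1, 0, 0, 2, 3, 1, 0, 0, 2, 0]

Sorted: [0, 3, 3, 4, 4, 4, 5, 8, 8]


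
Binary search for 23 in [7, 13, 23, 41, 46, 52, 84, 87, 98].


Step 1: lo=0, hi=8, mid=4, val=46
Step 2: lo=0, hi=3, mid=1, val=13
Step 3: lo=2, hi=3, mid=2, val=23

Found at index 2


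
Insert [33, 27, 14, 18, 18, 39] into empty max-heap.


Insert 33: [33]
Insert 27: [33, 27]
Insert 14: [33, 27, 14]
Insert 18: [33, 27, 14, 18]
Insert 18: [33, 27, 14, 18, 18]
Insert 39: [39, 27, 33, 18, 18, 14]

Final heap: [39, 27, 33, 18, 18, 14]


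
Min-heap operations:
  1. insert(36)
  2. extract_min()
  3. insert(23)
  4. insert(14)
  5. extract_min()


insert(36) -> [36]
extract_min()->36, []
insert(23) -> [23]
insert(14) -> [14, 23]
extract_min()->14, [23]

Final heap: [23]


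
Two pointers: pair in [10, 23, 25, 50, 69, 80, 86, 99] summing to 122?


lo=0(10)+hi=7(99)=109
lo=1(23)+hi=7(99)=122

Yes: 23+99=122


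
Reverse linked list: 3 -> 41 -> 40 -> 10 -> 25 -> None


Step 1: curr=3, set curr.next=prev(None) | reversed so far: 3
Step 2: curr=41, set curr.next=prev(3) | reversed so far: 41 -> 3
Step 3: curr=40, set curr.next=prev(41) | reversed so far: 40 -> 41 -> 3
Step 4: curr=10, set curr.next=prev(40) | reversed so far: 10 -> 40 -> 41 -> 3
Step 5: curr=25, set curr.next=prev(10) | reversed so far: 25 -> 10 -> 40 -> 41 -> 3

25 -> 10 -> 40 -> 41 -> 3 -> None


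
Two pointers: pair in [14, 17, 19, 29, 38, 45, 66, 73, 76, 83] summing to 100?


lo=0(14)+hi=9(83)=97
lo=1(17)+hi=9(83)=100

Yes: 17+83=100


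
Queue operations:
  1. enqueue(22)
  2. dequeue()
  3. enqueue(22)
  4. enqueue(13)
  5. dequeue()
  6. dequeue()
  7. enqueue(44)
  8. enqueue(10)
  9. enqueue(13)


enqueue(22) -> [22]
dequeue()->22, []
enqueue(22) -> [22]
enqueue(13) -> [22, 13]
dequeue()->22, [13]
dequeue()->13, []
enqueue(44) -> [44]
enqueue(10) -> [44, 10]
enqueue(13) -> [44, 10, 13]

Final queue: [44, 10, 13]


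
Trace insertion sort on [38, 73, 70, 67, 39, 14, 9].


Initial: [38, 73, 70, 67, 39, 14, 9]
Insert 73: [38, 73, 70, 67, 39, 14, 9]
Insert 70: [38, 70, 73, 67, 39, 14, 9]
Insert 67: [38, 67, 70, 73, 39, 14, 9]
Insert 39: [38, 39, 67, 70, 73, 14, 9]
Insert 14: [14, 38, 39, 67, 70, 73, 9]
Insert 9: [9, 14, 38, 39, 67, 70, 73]

Sorted: [9, 14, 38, 39, 67, 70, 73]


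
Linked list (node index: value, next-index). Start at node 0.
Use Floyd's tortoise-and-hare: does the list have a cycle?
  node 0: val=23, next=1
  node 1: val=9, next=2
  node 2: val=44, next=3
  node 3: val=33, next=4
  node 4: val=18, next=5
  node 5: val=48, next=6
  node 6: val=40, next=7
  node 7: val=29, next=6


Floyd's tortoise (slow, +1) and hare (fast, +2):
  init: slow=0, fast=0
  step 1: slow=1, fast=2
  step 2: slow=2, fast=4
  step 3: slow=3, fast=6
  step 4: slow=4, fast=6
  step 5: slow=5, fast=6
  step 6: slow=6, fast=6
  slow == fast at node 6: cycle detected

Cycle: yes


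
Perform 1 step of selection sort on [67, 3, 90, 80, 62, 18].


Initial: [67, 3, 90, 80, 62, 18]
Step 1: min=3 at 1
  Swap: [3, 67, 90, 80, 62, 18]

After 1 step: [3, 67, 90, 80, 62, 18]


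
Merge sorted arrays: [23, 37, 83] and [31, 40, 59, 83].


Take 23 from A
Take 31 from B
Take 37 from A
Take 40 from B
Take 59 from B
Take 83 from A

Merged: [23, 31, 37, 40, 59, 83, 83]


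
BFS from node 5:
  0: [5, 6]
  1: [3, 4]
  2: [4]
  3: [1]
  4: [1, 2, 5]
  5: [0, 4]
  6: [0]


Visit 5, enqueue [0, 4]
Visit 0, enqueue [6]
Visit 4, enqueue [1, 2]
Visit 6, enqueue []
Visit 1, enqueue [3]
Visit 2, enqueue []
Visit 3, enqueue []

BFS order: [5, 0, 4, 6, 1, 2, 3]


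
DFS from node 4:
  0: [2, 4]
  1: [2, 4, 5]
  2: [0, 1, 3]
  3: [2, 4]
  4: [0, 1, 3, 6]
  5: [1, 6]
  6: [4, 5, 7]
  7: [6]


Visit 4, push [6, 3, 1, 0]
Visit 0, push [2]
Visit 2, push [3, 1]
Visit 1, push [5]
Visit 5, push [6]
Visit 6, push [7]
Visit 7, push []
Visit 3, push []

DFS order: [4, 0, 2, 1, 5, 6, 7, 3]


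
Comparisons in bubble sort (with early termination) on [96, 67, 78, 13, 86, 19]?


Algorithm: bubble sort (with early termination)
Input: [96, 67, 78, 13, 86, 19]
Sorted: [13, 19, 67, 78, 86, 96]

15


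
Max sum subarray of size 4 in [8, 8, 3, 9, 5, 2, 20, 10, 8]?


[0:4]: 28
[1:5]: 25
[2:6]: 19
[3:7]: 36
[4:8]: 37
[5:9]: 40

Max: 40 at [5:9]


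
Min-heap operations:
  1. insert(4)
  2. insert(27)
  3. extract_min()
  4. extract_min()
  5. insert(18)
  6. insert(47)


insert(4) -> [4]
insert(27) -> [4, 27]
extract_min()->4, [27]
extract_min()->27, []
insert(18) -> [18]
insert(47) -> [18, 47]

Final heap: [18, 47]


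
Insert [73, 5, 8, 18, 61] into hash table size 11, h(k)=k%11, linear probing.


Insert 73: h=7 -> slot 7
Insert 5: h=5 -> slot 5
Insert 8: h=8 -> slot 8
Insert 18: h=7, 2 probes -> slot 9
Insert 61: h=6 -> slot 6

Table: [None, None, None, None, None, 5, 61, 73, 8, 18, None]


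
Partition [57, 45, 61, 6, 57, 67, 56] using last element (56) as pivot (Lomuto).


Pivot: 56
  45 <= 56: swap -> [45, 57, 61, 6, 57, 67, 56]
  6 <= 56: swap -> [45, 6, 61, 57, 57, 67, 56]
Place pivot at 2: [45, 6, 56, 57, 57, 67, 61]

Partitioned: [45, 6, 56, 57, 57, 67, 61]


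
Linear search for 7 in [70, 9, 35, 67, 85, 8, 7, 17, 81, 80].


i=0: 70!=7
i=1: 9!=7
i=2: 35!=7
i=3: 67!=7
i=4: 85!=7
i=5: 8!=7
i=6: 7==7 found!

Found at 6, 7 comps


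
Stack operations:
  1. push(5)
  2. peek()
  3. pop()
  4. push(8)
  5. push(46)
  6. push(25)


push(5) -> [5]
peek()->5
pop()->5, []
push(8) -> [8]
push(46) -> [8, 46]
push(25) -> [8, 46, 25]

Final stack: [8, 46, 25]


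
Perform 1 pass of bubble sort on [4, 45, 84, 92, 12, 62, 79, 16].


Initial: [4, 45, 84, 92, 12, 62, 79, 16]
Pass 1: [4, 45, 84, 12, 62, 79, 16, 92] (4 swaps)

After 1 pass: [4, 45, 84, 12, 62, 79, 16, 92]


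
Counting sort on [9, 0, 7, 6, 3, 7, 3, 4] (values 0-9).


Input: [9, 0, 7, 6, 3, 7, 3, 4]
Counts: [1, 0, 0, 2, 1, 0, 1, 2, 0, 1]

Sorted: [0, 3, 3, 4, 6, 7, 7, 9]


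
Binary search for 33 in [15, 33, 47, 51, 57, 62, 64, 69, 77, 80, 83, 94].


Step 1: lo=0, hi=11, mid=5, val=62
Step 2: lo=0, hi=4, mid=2, val=47
Step 3: lo=0, hi=1, mid=0, val=15
Step 4: lo=1, hi=1, mid=1, val=33

Found at index 1


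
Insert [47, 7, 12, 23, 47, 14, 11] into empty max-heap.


Insert 47: [47]
Insert 7: [47, 7]
Insert 12: [47, 7, 12]
Insert 23: [47, 23, 12, 7]
Insert 47: [47, 47, 12, 7, 23]
Insert 14: [47, 47, 14, 7, 23, 12]
Insert 11: [47, 47, 14, 7, 23, 12, 11]

Final heap: [47, 47, 14, 7, 23, 12, 11]


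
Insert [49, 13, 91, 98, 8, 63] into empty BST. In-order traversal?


Insert 49: root
Insert 13: L from 49
Insert 91: R from 49
Insert 98: R from 49 -> R from 91
Insert 8: L from 49 -> L from 13
Insert 63: R from 49 -> L from 91

In-order: [8, 13, 49, 63, 91, 98]


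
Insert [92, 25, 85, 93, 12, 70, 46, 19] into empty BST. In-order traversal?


Insert 92: root
Insert 25: L from 92
Insert 85: L from 92 -> R from 25
Insert 93: R from 92
Insert 12: L from 92 -> L from 25
Insert 70: L from 92 -> R from 25 -> L from 85
Insert 46: L from 92 -> R from 25 -> L from 85 -> L from 70
Insert 19: L from 92 -> L from 25 -> R from 12

In-order: [12, 19, 25, 46, 70, 85, 92, 93]


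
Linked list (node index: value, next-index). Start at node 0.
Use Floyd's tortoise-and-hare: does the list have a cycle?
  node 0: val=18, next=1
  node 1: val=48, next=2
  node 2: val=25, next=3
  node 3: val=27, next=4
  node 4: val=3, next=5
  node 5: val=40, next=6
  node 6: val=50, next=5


Floyd's tortoise (slow, +1) and hare (fast, +2):
  init: slow=0, fast=0
  step 1: slow=1, fast=2
  step 2: slow=2, fast=4
  step 3: slow=3, fast=6
  step 4: slow=4, fast=6
  step 5: slow=5, fast=6
  step 6: slow=6, fast=6
  slow == fast at node 6: cycle detected

Cycle: yes


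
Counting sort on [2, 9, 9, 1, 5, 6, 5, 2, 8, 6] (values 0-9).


Input: [2, 9, 9, 1, 5, 6, 5, 2, 8, 6]
Counts: [0, 1, 2, 0, 0, 2, 2, 0, 1, 2]

Sorted: [1, 2, 2, 5, 5, 6, 6, 8, 9, 9]


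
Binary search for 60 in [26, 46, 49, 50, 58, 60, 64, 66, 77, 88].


Step 1: lo=0, hi=9, mid=4, val=58
Step 2: lo=5, hi=9, mid=7, val=66
Step 3: lo=5, hi=6, mid=5, val=60

Found at index 5


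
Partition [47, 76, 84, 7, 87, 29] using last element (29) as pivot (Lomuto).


Pivot: 29
  7 <= 29: swap -> [7, 76, 84, 47, 87, 29]
Place pivot at 1: [7, 29, 84, 47, 87, 76]

Partitioned: [7, 29, 84, 47, 87, 76]


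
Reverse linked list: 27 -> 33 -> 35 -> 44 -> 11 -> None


Step 1: curr=27, set curr.next=prev(None) | reversed so far: 27
Step 2: curr=33, set curr.next=prev(27) | reversed so far: 33 -> 27
Step 3: curr=35, set curr.next=prev(33) | reversed so far: 35 -> 33 -> 27
Step 4: curr=44, set curr.next=prev(35) | reversed so far: 44 -> 35 -> 33 -> 27
Step 5: curr=11, set curr.next=prev(44) | reversed so far: 11 -> 44 -> 35 -> 33 -> 27

11 -> 44 -> 35 -> 33 -> 27 -> None
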